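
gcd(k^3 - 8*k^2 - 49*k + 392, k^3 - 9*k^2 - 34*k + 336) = k^2 - 15*k + 56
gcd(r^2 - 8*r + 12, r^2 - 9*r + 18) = r - 6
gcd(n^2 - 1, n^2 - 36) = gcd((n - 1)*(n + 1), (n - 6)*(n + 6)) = 1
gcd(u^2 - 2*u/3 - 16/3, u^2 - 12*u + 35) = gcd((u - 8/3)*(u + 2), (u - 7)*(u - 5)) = 1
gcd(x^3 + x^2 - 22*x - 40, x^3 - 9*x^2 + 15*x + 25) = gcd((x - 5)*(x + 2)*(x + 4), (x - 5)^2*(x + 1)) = x - 5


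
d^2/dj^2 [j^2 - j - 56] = 2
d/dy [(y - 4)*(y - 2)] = 2*y - 6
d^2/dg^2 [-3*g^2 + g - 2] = -6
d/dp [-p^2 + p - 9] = 1 - 2*p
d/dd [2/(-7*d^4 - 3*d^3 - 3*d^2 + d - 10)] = 2*(28*d^3 + 9*d^2 + 6*d - 1)/(7*d^4 + 3*d^3 + 3*d^2 - d + 10)^2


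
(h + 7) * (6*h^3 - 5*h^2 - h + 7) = 6*h^4 + 37*h^3 - 36*h^2 + 49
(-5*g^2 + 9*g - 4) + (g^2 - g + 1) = -4*g^2 + 8*g - 3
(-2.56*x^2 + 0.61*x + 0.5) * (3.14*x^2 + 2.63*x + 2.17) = -8.0384*x^4 - 4.8174*x^3 - 2.3809*x^2 + 2.6387*x + 1.085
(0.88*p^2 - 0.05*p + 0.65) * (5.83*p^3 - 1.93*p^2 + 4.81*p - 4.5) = 5.1304*p^5 - 1.9899*p^4 + 8.1188*p^3 - 5.455*p^2 + 3.3515*p - 2.925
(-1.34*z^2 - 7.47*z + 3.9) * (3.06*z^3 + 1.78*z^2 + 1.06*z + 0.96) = -4.1004*z^5 - 25.2434*z^4 - 2.783*z^3 - 2.2626*z^2 - 3.0372*z + 3.744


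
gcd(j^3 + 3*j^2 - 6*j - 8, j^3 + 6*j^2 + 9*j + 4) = j^2 + 5*j + 4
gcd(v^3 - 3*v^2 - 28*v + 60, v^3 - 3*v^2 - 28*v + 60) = v^3 - 3*v^2 - 28*v + 60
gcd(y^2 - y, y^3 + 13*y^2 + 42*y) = y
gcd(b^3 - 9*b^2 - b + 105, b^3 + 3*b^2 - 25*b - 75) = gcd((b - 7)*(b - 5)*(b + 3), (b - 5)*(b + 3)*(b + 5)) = b^2 - 2*b - 15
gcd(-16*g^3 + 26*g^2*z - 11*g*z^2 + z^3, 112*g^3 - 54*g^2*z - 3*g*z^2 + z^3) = 16*g^2 - 10*g*z + z^2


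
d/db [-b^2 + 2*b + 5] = 2 - 2*b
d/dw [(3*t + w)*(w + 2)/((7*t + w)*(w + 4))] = (-(3*t + w)*(7*t + w)*(w + 2) - (3*t + w)*(w + 2)*(w + 4) + (7*t + w)*(w + 4)*(3*t + 2*w + 2))/((7*t + w)^2*(w + 4)^2)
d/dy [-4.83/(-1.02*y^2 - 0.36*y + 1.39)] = (-9.8532*y - 1.7388)/(1.02*y^2 + 0.36*y - 1.39)^2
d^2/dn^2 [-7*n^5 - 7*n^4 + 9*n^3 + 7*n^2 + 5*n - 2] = -140*n^3 - 84*n^2 + 54*n + 14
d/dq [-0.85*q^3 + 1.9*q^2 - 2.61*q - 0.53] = -2.55*q^2 + 3.8*q - 2.61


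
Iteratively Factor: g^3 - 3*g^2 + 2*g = (g - 1)*(g^2 - 2*g) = g*(g - 1)*(g - 2)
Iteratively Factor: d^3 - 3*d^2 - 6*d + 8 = (d + 2)*(d^2 - 5*d + 4) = (d - 1)*(d + 2)*(d - 4)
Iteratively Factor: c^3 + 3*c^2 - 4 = (c + 2)*(c^2 + c - 2) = (c - 1)*(c + 2)*(c + 2)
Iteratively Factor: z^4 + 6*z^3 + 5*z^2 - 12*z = (z + 4)*(z^3 + 2*z^2 - 3*z) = (z + 3)*(z + 4)*(z^2 - z) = z*(z + 3)*(z + 4)*(z - 1)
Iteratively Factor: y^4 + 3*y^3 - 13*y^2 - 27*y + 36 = (y + 3)*(y^3 - 13*y + 12) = (y + 3)*(y + 4)*(y^2 - 4*y + 3) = (y - 3)*(y + 3)*(y + 4)*(y - 1)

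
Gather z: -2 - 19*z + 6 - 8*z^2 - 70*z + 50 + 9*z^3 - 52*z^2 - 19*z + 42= 9*z^3 - 60*z^2 - 108*z + 96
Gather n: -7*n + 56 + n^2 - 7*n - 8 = n^2 - 14*n + 48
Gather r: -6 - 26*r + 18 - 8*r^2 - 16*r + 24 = -8*r^2 - 42*r + 36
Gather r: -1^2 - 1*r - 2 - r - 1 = -2*r - 4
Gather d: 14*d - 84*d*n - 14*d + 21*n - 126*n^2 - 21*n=-84*d*n - 126*n^2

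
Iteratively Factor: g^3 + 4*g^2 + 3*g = (g + 3)*(g^2 + g) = g*(g + 3)*(g + 1)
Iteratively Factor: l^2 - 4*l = (l - 4)*(l)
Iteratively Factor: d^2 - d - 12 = (d + 3)*(d - 4)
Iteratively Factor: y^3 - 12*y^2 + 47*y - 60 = (y - 5)*(y^2 - 7*y + 12) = (y - 5)*(y - 3)*(y - 4)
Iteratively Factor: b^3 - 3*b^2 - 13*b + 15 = (b - 1)*(b^2 - 2*b - 15) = (b - 1)*(b + 3)*(b - 5)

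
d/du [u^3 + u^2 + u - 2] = 3*u^2 + 2*u + 1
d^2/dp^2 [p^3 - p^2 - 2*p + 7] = 6*p - 2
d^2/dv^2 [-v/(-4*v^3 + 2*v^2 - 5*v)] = 16*(6*v^2 - 3*v - 2)/(64*v^6 - 96*v^5 + 288*v^4 - 248*v^3 + 360*v^2 - 150*v + 125)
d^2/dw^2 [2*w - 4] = 0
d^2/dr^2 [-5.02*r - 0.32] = 0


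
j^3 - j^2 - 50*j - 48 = (j - 8)*(j + 1)*(j + 6)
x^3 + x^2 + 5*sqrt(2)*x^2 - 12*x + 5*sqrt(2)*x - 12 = (x + 1)*(x - sqrt(2))*(x + 6*sqrt(2))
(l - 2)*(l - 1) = l^2 - 3*l + 2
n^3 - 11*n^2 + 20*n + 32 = (n - 8)*(n - 4)*(n + 1)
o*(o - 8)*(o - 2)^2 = o^4 - 12*o^3 + 36*o^2 - 32*o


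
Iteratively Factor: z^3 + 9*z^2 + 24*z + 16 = (z + 1)*(z^2 + 8*z + 16) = (z + 1)*(z + 4)*(z + 4)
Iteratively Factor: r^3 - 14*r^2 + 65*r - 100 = (r - 5)*(r^2 - 9*r + 20) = (r - 5)*(r - 4)*(r - 5)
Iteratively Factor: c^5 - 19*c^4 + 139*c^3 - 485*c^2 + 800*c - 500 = (c - 5)*(c^4 - 14*c^3 + 69*c^2 - 140*c + 100) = (c - 5)^2*(c^3 - 9*c^2 + 24*c - 20) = (c - 5)^2*(c - 2)*(c^2 - 7*c + 10) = (c - 5)^2*(c - 2)^2*(c - 5)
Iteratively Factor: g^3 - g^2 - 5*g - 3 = (g + 1)*(g^2 - 2*g - 3) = (g + 1)^2*(g - 3)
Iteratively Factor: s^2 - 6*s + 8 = (s - 4)*(s - 2)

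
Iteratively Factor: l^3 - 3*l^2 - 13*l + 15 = (l - 1)*(l^2 - 2*l - 15) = (l - 5)*(l - 1)*(l + 3)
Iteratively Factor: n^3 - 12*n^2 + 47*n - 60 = (n - 3)*(n^2 - 9*n + 20) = (n - 4)*(n - 3)*(n - 5)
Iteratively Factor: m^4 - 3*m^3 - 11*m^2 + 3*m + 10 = (m + 2)*(m^3 - 5*m^2 - m + 5) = (m - 5)*(m + 2)*(m^2 - 1) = (m - 5)*(m + 1)*(m + 2)*(m - 1)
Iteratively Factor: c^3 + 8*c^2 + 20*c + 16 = (c + 2)*(c^2 + 6*c + 8) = (c + 2)^2*(c + 4)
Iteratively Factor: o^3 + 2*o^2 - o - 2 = (o - 1)*(o^2 + 3*o + 2) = (o - 1)*(o + 1)*(o + 2)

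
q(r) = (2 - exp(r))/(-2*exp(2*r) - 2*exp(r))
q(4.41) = 0.01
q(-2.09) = -6.75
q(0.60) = -0.02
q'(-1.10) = 2.72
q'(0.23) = 0.42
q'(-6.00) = 403.43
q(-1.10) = -1.88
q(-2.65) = -12.75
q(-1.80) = -4.76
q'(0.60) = 0.21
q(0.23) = -0.13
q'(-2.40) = 10.91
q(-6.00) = -401.93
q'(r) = (2 - exp(r))*(4*exp(2*r) + 2*exp(r))/(-2*exp(2*r) - 2*exp(r))^2 - exp(r)/(-2*exp(2*r) - 2*exp(r)) = (-exp(2*r) + 4*exp(r) + 2)*exp(-r)/(2*(exp(2*r) + 2*exp(r) + 1))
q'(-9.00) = 8103.08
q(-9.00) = -8101.58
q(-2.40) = -9.65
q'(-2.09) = 7.94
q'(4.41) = -0.01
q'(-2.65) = 14.06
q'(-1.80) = 5.87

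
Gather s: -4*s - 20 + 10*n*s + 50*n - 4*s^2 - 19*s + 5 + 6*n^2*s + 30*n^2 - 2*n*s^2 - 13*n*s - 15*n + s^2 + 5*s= 30*n^2 + 35*n + s^2*(-2*n - 3) + s*(6*n^2 - 3*n - 18) - 15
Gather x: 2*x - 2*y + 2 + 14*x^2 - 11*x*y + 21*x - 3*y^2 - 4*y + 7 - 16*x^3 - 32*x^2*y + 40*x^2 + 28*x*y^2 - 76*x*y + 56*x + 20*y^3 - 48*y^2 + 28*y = -16*x^3 + x^2*(54 - 32*y) + x*(28*y^2 - 87*y + 79) + 20*y^3 - 51*y^2 + 22*y + 9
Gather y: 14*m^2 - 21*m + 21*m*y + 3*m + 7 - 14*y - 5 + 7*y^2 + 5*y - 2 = 14*m^2 - 18*m + 7*y^2 + y*(21*m - 9)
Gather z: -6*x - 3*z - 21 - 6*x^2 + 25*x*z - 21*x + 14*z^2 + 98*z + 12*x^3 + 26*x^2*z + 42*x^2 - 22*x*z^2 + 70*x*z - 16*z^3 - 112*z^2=12*x^3 + 36*x^2 - 27*x - 16*z^3 + z^2*(-22*x - 98) + z*(26*x^2 + 95*x + 95) - 21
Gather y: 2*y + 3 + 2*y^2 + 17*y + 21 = 2*y^2 + 19*y + 24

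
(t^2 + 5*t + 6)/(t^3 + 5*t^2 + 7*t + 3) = (t + 2)/(t^2 + 2*t + 1)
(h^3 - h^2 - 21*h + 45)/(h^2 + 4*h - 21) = (h^2 + 2*h - 15)/(h + 7)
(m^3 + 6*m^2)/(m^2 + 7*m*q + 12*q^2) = m^2*(m + 6)/(m^2 + 7*m*q + 12*q^2)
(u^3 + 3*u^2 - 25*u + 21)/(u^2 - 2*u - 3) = (u^2 + 6*u - 7)/(u + 1)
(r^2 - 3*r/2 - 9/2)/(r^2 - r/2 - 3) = (r - 3)/(r - 2)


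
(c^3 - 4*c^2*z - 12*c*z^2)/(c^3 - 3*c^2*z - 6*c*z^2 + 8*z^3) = c*(c - 6*z)/(c^2 - 5*c*z + 4*z^2)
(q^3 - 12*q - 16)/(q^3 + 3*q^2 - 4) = (q - 4)/(q - 1)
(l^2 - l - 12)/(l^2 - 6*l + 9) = (l^2 - l - 12)/(l^2 - 6*l + 9)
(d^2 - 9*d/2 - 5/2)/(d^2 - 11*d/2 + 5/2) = (2*d + 1)/(2*d - 1)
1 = 1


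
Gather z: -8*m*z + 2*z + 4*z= z*(6 - 8*m)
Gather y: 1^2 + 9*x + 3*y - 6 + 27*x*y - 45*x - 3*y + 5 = 27*x*y - 36*x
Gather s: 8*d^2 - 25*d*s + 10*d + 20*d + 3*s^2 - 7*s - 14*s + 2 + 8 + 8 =8*d^2 + 30*d + 3*s^2 + s*(-25*d - 21) + 18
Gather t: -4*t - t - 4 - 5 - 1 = -5*t - 10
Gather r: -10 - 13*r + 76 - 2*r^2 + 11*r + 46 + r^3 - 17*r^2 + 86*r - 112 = r^3 - 19*r^2 + 84*r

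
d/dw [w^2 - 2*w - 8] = 2*w - 2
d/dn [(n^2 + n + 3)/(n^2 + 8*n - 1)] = (7*n^2 - 8*n - 25)/(n^4 + 16*n^3 + 62*n^2 - 16*n + 1)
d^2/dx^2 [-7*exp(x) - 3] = -7*exp(x)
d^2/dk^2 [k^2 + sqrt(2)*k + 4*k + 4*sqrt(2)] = 2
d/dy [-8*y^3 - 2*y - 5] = -24*y^2 - 2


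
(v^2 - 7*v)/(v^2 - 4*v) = (v - 7)/(v - 4)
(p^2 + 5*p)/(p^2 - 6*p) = (p + 5)/(p - 6)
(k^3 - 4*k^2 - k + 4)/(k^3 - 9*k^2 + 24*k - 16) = (k + 1)/(k - 4)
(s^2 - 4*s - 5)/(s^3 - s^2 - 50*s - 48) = (s - 5)/(s^2 - 2*s - 48)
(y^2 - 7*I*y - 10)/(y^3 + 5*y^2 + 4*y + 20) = (y - 5*I)/(y^2 + y*(5 + 2*I) + 10*I)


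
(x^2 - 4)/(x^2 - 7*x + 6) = (x^2 - 4)/(x^2 - 7*x + 6)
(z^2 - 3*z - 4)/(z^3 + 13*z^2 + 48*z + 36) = (z - 4)/(z^2 + 12*z + 36)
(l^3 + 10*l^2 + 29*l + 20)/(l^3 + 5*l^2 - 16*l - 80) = (l + 1)/(l - 4)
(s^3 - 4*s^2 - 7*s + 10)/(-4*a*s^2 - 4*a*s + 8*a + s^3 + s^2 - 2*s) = (s - 5)/(-4*a + s)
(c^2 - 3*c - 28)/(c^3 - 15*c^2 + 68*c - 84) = (c + 4)/(c^2 - 8*c + 12)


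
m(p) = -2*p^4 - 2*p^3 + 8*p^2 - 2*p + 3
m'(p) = -8*p^3 - 6*p^2 + 16*p - 2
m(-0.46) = 5.72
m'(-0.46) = -9.85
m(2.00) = -17.00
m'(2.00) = -58.00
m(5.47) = -1886.43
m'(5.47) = -1403.34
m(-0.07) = 3.18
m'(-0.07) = -3.15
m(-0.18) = 3.63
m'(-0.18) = -5.03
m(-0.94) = 12.05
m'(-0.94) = -15.70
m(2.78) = -103.16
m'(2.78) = -175.77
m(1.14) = 4.78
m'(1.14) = -3.41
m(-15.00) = -92667.00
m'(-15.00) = 25408.00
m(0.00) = 3.00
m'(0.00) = -2.00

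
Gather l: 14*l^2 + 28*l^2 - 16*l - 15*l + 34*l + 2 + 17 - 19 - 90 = 42*l^2 + 3*l - 90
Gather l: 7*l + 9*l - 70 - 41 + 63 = 16*l - 48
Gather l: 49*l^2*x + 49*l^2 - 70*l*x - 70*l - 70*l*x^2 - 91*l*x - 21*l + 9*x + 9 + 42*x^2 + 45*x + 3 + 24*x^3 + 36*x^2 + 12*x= l^2*(49*x + 49) + l*(-70*x^2 - 161*x - 91) + 24*x^3 + 78*x^2 + 66*x + 12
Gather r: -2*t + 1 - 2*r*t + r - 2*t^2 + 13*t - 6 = r*(1 - 2*t) - 2*t^2 + 11*t - 5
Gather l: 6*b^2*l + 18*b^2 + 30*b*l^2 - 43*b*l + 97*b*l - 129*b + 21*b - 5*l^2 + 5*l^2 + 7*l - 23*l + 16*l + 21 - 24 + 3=18*b^2 + 30*b*l^2 - 108*b + l*(6*b^2 + 54*b)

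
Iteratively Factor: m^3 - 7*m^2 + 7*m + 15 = (m + 1)*(m^2 - 8*m + 15) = (m - 5)*(m + 1)*(m - 3)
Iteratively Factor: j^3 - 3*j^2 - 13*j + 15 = (j + 3)*(j^2 - 6*j + 5) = (j - 1)*(j + 3)*(j - 5)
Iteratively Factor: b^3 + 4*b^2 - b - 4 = (b - 1)*(b^2 + 5*b + 4) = (b - 1)*(b + 1)*(b + 4)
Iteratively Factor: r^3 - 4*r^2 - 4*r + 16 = (r - 4)*(r^2 - 4) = (r - 4)*(r - 2)*(r + 2)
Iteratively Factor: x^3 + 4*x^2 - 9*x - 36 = (x + 4)*(x^2 - 9) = (x + 3)*(x + 4)*(x - 3)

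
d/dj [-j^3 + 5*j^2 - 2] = j*(10 - 3*j)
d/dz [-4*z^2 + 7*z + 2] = 7 - 8*z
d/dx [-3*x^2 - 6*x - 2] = -6*x - 6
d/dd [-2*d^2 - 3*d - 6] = -4*d - 3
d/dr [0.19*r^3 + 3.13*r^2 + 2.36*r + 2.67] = 0.57*r^2 + 6.26*r + 2.36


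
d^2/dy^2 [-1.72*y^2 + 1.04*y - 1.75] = -3.44000000000000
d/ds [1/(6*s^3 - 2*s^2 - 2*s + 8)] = (-9*s^2 + 2*s + 1)/(2*(3*s^3 - s^2 - s + 4)^2)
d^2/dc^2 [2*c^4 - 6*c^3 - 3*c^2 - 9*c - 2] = 24*c^2 - 36*c - 6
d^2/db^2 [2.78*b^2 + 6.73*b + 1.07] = 5.56000000000000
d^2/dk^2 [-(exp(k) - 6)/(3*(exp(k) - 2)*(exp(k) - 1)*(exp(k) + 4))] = (-4*exp(6*k) + 51*exp(5*k) + 25*exp(4*k) - 2*exp(3*k) - 564*exp(2*k) + 328*exp(k) + 416)*exp(k)/(3*(exp(9*k) + 3*exp(8*k) - 27*exp(7*k) - 35*exp(6*k) + 318*exp(5*k) - 156*exp(4*k) - 1288*exp(3*k) + 2592*exp(2*k) - 1920*exp(k) + 512))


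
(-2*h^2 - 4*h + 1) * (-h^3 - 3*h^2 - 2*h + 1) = 2*h^5 + 10*h^4 + 15*h^3 + 3*h^2 - 6*h + 1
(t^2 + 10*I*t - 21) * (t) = t^3 + 10*I*t^2 - 21*t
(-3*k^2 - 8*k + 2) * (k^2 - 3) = -3*k^4 - 8*k^3 + 11*k^2 + 24*k - 6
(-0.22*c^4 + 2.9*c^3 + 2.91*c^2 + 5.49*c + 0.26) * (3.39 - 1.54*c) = 0.3388*c^5 - 5.2118*c^4 + 5.3496*c^3 + 1.4103*c^2 + 18.2107*c + 0.8814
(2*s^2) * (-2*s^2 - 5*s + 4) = -4*s^4 - 10*s^3 + 8*s^2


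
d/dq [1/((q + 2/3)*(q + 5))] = 3*(-6*q - 17)/(9*q^4 + 102*q^3 + 349*q^2 + 340*q + 100)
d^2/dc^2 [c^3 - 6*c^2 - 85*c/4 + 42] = 6*c - 12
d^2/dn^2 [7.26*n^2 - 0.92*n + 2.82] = 14.5200000000000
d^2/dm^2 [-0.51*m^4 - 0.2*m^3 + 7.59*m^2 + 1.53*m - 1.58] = -6.12*m^2 - 1.2*m + 15.18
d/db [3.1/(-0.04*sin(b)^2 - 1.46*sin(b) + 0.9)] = (0.248*sin(b) + 4.526)*cos(b)/(0.04*sin(b)^2 + 1.46*sin(b) - 0.9)^2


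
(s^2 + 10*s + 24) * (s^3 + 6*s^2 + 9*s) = s^5 + 16*s^4 + 93*s^3 + 234*s^2 + 216*s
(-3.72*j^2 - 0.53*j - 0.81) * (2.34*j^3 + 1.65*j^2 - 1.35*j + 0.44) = -8.7048*j^5 - 7.3782*j^4 + 2.2521*j^3 - 2.2578*j^2 + 0.8603*j - 0.3564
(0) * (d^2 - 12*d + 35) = 0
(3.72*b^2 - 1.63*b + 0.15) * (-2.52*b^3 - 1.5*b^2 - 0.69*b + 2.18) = -9.3744*b^5 - 1.4724*b^4 - 0.4998*b^3 + 9.0093*b^2 - 3.6569*b + 0.327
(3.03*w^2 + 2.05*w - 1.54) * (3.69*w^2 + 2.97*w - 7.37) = 11.1807*w^4 + 16.5636*w^3 - 21.9252*w^2 - 19.6823*w + 11.3498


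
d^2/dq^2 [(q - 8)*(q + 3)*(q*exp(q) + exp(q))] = (q^3 + 2*q^2 - 39*q - 90)*exp(q)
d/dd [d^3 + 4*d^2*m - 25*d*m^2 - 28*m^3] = 3*d^2 + 8*d*m - 25*m^2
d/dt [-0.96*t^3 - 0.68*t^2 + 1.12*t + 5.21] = -2.88*t^2 - 1.36*t + 1.12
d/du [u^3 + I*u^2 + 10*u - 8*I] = 3*u^2 + 2*I*u + 10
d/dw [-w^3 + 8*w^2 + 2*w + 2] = -3*w^2 + 16*w + 2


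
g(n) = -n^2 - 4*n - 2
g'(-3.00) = 2.00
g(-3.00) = 1.00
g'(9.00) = -22.00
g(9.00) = -119.00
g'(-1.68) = -0.64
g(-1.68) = 1.90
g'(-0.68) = -2.64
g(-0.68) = 0.26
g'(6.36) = -16.72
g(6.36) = -67.89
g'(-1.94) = -0.12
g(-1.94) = 2.00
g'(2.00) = -8.00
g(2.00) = -14.00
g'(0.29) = -4.58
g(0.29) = -3.24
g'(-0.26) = -3.48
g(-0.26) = -1.03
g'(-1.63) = -0.74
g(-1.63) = 1.86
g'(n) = -2*n - 4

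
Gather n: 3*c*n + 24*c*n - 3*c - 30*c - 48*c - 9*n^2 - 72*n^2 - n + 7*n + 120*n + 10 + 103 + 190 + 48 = -81*c - 81*n^2 + n*(27*c + 126) + 351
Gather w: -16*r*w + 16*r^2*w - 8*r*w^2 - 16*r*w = -8*r*w^2 + w*(16*r^2 - 32*r)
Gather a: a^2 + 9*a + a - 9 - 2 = a^2 + 10*a - 11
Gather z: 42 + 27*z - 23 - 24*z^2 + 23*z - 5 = -24*z^2 + 50*z + 14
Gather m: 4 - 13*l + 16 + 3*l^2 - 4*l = 3*l^2 - 17*l + 20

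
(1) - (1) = 0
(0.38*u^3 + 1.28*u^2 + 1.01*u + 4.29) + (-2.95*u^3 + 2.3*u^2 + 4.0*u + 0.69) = -2.57*u^3 + 3.58*u^2 + 5.01*u + 4.98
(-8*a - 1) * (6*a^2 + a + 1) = -48*a^3 - 14*a^2 - 9*a - 1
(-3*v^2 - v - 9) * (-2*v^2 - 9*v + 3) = 6*v^4 + 29*v^3 + 18*v^2 + 78*v - 27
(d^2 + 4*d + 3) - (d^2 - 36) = 4*d + 39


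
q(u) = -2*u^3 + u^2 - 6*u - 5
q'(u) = -6*u^2 + 2*u - 6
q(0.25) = -6.47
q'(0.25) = -5.88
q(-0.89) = 2.54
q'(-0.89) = -12.53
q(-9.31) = 1751.45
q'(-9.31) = -544.68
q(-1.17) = 6.59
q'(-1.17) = -16.55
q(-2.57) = 50.97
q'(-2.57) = -50.77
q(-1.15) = 6.26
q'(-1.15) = -16.24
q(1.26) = -14.97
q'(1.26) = -13.01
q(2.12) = -32.28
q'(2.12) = -28.73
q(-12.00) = 3667.00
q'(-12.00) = -894.00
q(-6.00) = 499.00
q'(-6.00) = -234.00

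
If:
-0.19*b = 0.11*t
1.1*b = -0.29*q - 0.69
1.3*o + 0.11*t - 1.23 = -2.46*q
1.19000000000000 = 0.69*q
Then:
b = -1.08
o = -2.48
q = 1.72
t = 1.87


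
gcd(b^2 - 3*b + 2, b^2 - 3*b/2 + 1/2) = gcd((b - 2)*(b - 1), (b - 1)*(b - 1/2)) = b - 1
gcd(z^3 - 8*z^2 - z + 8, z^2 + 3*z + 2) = z + 1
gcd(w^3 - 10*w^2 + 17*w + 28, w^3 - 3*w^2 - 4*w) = w^2 - 3*w - 4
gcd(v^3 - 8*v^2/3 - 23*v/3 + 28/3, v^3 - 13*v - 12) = v - 4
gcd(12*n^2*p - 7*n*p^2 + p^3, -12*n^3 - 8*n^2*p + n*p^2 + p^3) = -3*n + p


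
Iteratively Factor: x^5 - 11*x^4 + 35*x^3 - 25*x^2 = (x)*(x^4 - 11*x^3 + 35*x^2 - 25*x) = x*(x - 1)*(x^3 - 10*x^2 + 25*x) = x^2*(x - 1)*(x^2 - 10*x + 25) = x^2*(x - 5)*(x - 1)*(x - 5)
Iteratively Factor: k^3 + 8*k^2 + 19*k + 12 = (k + 3)*(k^2 + 5*k + 4) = (k + 3)*(k + 4)*(k + 1)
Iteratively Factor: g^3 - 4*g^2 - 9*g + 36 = (g + 3)*(g^2 - 7*g + 12) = (g - 4)*(g + 3)*(g - 3)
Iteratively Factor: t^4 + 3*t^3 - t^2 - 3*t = (t + 1)*(t^3 + 2*t^2 - 3*t) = (t - 1)*(t + 1)*(t^2 + 3*t) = t*(t - 1)*(t + 1)*(t + 3)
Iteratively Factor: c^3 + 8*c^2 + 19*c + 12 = (c + 4)*(c^2 + 4*c + 3) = (c + 3)*(c + 4)*(c + 1)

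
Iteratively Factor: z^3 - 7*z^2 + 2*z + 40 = (z - 5)*(z^2 - 2*z - 8) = (z - 5)*(z + 2)*(z - 4)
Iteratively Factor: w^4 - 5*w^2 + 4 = (w - 2)*(w^3 + 2*w^2 - w - 2) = (w - 2)*(w - 1)*(w^2 + 3*w + 2) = (w - 2)*(w - 1)*(w + 2)*(w + 1)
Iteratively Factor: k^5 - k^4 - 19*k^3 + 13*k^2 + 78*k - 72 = (k - 1)*(k^4 - 19*k^2 - 6*k + 72) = (k - 2)*(k - 1)*(k^3 + 2*k^2 - 15*k - 36) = (k - 4)*(k - 2)*(k - 1)*(k^2 + 6*k + 9) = (k - 4)*(k - 2)*(k - 1)*(k + 3)*(k + 3)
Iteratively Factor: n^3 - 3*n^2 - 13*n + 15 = (n - 5)*(n^2 + 2*n - 3) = (n - 5)*(n + 3)*(n - 1)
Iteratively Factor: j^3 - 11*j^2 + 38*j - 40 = (j - 2)*(j^2 - 9*j + 20) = (j - 5)*(j - 2)*(j - 4)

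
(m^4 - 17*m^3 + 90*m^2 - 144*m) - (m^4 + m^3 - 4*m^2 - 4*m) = -18*m^3 + 94*m^2 - 140*m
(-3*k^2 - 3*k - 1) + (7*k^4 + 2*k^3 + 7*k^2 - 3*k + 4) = 7*k^4 + 2*k^3 + 4*k^2 - 6*k + 3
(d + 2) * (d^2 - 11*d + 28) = d^3 - 9*d^2 + 6*d + 56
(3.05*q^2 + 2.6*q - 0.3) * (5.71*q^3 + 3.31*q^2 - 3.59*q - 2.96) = 17.4155*q^5 + 24.9415*q^4 - 4.0565*q^3 - 19.355*q^2 - 6.619*q + 0.888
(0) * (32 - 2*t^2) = 0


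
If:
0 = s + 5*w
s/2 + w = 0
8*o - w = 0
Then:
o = 0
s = 0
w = 0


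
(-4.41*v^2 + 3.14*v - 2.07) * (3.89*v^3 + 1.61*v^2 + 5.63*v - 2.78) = -17.1549*v^5 + 5.1145*v^4 - 27.8252*v^3 + 26.6053*v^2 - 20.3833*v + 5.7546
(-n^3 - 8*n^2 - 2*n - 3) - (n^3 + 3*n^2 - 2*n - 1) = -2*n^3 - 11*n^2 - 2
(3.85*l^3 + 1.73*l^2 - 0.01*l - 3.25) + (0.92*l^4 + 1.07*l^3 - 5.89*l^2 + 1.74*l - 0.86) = 0.92*l^4 + 4.92*l^3 - 4.16*l^2 + 1.73*l - 4.11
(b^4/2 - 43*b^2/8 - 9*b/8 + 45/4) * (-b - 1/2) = -b^5/2 - b^4/4 + 43*b^3/8 + 61*b^2/16 - 171*b/16 - 45/8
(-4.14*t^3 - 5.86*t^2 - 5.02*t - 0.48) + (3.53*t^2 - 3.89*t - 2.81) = -4.14*t^3 - 2.33*t^2 - 8.91*t - 3.29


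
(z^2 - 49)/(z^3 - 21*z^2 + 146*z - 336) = (z + 7)/(z^2 - 14*z + 48)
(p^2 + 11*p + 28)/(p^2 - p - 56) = (p + 4)/(p - 8)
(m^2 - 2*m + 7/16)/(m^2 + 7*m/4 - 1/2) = (m - 7/4)/(m + 2)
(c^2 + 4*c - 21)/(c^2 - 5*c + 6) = (c + 7)/(c - 2)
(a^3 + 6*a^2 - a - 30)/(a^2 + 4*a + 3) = (a^2 + 3*a - 10)/(a + 1)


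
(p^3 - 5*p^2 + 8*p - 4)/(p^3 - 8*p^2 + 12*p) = (p^2 - 3*p + 2)/(p*(p - 6))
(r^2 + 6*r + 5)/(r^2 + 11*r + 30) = (r + 1)/(r + 6)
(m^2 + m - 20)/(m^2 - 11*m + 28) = (m + 5)/(m - 7)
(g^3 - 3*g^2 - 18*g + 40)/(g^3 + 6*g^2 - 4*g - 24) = (g^2 - g - 20)/(g^2 + 8*g + 12)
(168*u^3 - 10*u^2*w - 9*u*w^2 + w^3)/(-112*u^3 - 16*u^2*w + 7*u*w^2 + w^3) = (-42*u^2 + 13*u*w - w^2)/(28*u^2 - 3*u*w - w^2)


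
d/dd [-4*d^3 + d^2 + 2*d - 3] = -12*d^2 + 2*d + 2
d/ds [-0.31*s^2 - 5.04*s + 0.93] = -0.62*s - 5.04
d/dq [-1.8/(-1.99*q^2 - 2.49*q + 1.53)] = (-7.164*q - 4.482)/(1.99*q^2 + 2.49*q - 1.53)^2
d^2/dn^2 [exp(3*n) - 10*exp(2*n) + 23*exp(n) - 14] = (9*exp(2*n) - 40*exp(n) + 23)*exp(n)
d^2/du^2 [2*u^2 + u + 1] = 4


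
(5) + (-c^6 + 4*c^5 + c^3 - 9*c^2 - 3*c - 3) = -c^6 + 4*c^5 + c^3 - 9*c^2 - 3*c + 2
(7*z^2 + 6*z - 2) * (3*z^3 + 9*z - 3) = 21*z^5 + 18*z^4 + 57*z^3 + 33*z^2 - 36*z + 6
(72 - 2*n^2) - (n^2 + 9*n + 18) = -3*n^2 - 9*n + 54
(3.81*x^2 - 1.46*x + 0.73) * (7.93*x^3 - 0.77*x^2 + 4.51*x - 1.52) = 30.2133*x^5 - 14.5115*x^4 + 24.0962*x^3 - 12.9379*x^2 + 5.5115*x - 1.1096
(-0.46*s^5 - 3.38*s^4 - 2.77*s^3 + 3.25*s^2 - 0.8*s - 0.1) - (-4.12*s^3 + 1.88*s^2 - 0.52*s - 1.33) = -0.46*s^5 - 3.38*s^4 + 1.35*s^3 + 1.37*s^2 - 0.28*s + 1.23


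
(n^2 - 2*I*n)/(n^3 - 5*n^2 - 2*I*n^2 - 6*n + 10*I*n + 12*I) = n/(n^2 - 5*n - 6)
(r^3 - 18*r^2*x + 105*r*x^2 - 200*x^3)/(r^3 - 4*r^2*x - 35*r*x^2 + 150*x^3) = (r - 8*x)/(r + 6*x)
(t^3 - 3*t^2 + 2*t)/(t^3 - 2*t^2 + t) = (t - 2)/(t - 1)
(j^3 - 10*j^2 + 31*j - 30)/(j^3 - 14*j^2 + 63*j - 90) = (j - 2)/(j - 6)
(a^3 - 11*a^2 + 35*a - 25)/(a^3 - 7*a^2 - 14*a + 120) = (a^2 - 6*a + 5)/(a^2 - 2*a - 24)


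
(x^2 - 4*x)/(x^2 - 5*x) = (x - 4)/(x - 5)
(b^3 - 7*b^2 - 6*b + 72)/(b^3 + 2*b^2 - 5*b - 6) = (b^2 - 10*b + 24)/(b^2 - b - 2)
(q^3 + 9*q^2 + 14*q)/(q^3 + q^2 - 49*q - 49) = q*(q + 2)/(q^2 - 6*q - 7)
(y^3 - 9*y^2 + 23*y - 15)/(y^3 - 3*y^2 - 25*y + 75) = (y - 1)/(y + 5)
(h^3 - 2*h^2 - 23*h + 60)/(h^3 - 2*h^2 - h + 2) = (h^3 - 2*h^2 - 23*h + 60)/(h^3 - 2*h^2 - h + 2)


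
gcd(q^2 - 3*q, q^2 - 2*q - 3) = q - 3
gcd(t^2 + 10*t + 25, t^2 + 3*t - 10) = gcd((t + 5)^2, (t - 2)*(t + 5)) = t + 5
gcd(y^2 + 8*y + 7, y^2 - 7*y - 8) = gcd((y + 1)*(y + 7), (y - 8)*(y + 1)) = y + 1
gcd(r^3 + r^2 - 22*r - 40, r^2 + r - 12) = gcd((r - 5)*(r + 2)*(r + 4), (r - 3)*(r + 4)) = r + 4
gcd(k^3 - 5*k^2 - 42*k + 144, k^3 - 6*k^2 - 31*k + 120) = k^2 - 11*k + 24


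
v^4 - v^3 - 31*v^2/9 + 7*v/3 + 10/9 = (v - 2)*(v - 1)*(v + 1/3)*(v + 5/3)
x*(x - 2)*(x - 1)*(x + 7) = x^4 + 4*x^3 - 19*x^2 + 14*x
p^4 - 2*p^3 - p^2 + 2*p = p*(p - 2)*(p - 1)*(p + 1)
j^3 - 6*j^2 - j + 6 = (j - 6)*(j - 1)*(j + 1)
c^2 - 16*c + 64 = (c - 8)^2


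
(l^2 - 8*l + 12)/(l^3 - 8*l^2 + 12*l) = 1/l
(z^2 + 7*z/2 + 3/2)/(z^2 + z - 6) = (z + 1/2)/(z - 2)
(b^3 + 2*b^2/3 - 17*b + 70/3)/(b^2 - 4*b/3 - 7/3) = (b^2 + 3*b - 10)/(b + 1)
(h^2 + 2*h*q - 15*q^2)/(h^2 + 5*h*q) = (h - 3*q)/h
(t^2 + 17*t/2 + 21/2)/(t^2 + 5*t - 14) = (t + 3/2)/(t - 2)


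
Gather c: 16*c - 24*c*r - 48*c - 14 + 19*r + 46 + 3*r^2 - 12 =c*(-24*r - 32) + 3*r^2 + 19*r + 20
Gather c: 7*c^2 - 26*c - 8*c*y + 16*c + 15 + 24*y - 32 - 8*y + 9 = 7*c^2 + c*(-8*y - 10) + 16*y - 8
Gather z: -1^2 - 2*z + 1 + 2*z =0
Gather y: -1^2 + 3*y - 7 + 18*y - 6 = 21*y - 14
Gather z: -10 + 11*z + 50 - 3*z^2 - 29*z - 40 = -3*z^2 - 18*z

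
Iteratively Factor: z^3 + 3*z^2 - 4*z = (z + 4)*(z^2 - z) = z*(z + 4)*(z - 1)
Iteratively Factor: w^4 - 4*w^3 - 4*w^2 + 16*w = (w + 2)*(w^3 - 6*w^2 + 8*w) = (w - 4)*(w + 2)*(w^2 - 2*w) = w*(w - 4)*(w + 2)*(w - 2)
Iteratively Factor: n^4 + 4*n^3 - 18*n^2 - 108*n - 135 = (n + 3)*(n^3 + n^2 - 21*n - 45) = (n + 3)^2*(n^2 - 2*n - 15) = (n - 5)*(n + 3)^2*(n + 3)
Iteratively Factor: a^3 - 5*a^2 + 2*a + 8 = (a - 2)*(a^2 - 3*a - 4) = (a - 4)*(a - 2)*(a + 1)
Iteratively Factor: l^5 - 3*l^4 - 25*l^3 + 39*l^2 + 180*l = (l - 5)*(l^4 + 2*l^3 - 15*l^2 - 36*l) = l*(l - 5)*(l^3 + 2*l^2 - 15*l - 36) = l*(l - 5)*(l + 3)*(l^2 - l - 12) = l*(l - 5)*(l - 4)*(l + 3)*(l + 3)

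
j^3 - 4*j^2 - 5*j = j*(j - 5)*(j + 1)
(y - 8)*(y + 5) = y^2 - 3*y - 40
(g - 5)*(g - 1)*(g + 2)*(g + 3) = g^4 - g^3 - 19*g^2 - 11*g + 30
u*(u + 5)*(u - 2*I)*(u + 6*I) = u^4 + 5*u^3 + 4*I*u^3 + 12*u^2 + 20*I*u^2 + 60*u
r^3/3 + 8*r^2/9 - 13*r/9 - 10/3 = (r/3 + 1)*(r - 2)*(r + 5/3)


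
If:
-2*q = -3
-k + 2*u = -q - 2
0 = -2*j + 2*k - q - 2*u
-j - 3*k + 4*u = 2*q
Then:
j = -8/3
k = -22/3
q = 3/2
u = -65/12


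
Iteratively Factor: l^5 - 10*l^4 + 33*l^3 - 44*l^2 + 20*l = (l - 1)*(l^4 - 9*l^3 + 24*l^2 - 20*l) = (l - 2)*(l - 1)*(l^3 - 7*l^2 + 10*l) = l*(l - 2)*(l - 1)*(l^2 - 7*l + 10) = l*(l - 2)^2*(l - 1)*(l - 5)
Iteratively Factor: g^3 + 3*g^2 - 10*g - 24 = (g + 2)*(g^2 + g - 12) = (g - 3)*(g + 2)*(g + 4)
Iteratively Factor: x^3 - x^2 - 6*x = (x)*(x^2 - x - 6) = x*(x - 3)*(x + 2)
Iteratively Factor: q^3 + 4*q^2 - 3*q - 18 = (q + 3)*(q^2 + q - 6) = (q - 2)*(q + 3)*(q + 3)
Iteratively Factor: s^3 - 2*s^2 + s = (s - 1)*(s^2 - s) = (s - 1)^2*(s)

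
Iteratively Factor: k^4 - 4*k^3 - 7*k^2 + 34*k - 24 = (k - 2)*(k^3 - 2*k^2 - 11*k + 12) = (k - 4)*(k - 2)*(k^2 + 2*k - 3) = (k - 4)*(k - 2)*(k - 1)*(k + 3)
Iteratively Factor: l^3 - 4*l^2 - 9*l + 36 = (l + 3)*(l^2 - 7*l + 12) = (l - 3)*(l + 3)*(l - 4)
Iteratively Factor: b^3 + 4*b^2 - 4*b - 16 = (b + 2)*(b^2 + 2*b - 8) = (b + 2)*(b + 4)*(b - 2)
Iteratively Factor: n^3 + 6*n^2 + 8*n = (n + 2)*(n^2 + 4*n) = (n + 2)*(n + 4)*(n)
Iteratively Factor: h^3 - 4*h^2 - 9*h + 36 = (h - 3)*(h^2 - h - 12) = (h - 3)*(h + 3)*(h - 4)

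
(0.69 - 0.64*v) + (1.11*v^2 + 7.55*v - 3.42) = 1.11*v^2 + 6.91*v - 2.73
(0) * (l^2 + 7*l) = 0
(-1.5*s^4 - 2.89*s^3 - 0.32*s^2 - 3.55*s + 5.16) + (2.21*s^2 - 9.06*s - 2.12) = -1.5*s^4 - 2.89*s^3 + 1.89*s^2 - 12.61*s + 3.04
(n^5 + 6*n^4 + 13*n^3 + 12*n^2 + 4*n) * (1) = n^5 + 6*n^4 + 13*n^3 + 12*n^2 + 4*n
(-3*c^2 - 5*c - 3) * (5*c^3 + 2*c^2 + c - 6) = -15*c^5 - 31*c^4 - 28*c^3 + 7*c^2 + 27*c + 18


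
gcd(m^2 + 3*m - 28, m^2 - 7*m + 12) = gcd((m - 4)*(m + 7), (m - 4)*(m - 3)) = m - 4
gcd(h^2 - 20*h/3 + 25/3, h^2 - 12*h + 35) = h - 5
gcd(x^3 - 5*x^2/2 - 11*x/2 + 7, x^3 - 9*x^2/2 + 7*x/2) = x^2 - 9*x/2 + 7/2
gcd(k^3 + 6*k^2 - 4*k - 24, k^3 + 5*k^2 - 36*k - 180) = k + 6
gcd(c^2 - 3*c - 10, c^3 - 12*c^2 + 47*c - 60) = c - 5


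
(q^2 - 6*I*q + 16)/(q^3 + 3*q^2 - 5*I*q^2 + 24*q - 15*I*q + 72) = (q + 2*I)/(q^2 + 3*q*(1 + I) + 9*I)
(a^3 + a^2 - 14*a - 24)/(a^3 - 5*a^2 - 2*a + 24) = (a + 3)/(a - 3)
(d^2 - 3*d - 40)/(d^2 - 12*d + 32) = (d + 5)/(d - 4)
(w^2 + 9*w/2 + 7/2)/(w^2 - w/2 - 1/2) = (2*w^2 + 9*w + 7)/(2*w^2 - w - 1)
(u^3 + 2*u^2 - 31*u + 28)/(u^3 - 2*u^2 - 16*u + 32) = (u^2 + 6*u - 7)/(u^2 + 2*u - 8)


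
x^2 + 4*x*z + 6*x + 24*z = (x + 6)*(x + 4*z)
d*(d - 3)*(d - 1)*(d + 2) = d^4 - 2*d^3 - 5*d^2 + 6*d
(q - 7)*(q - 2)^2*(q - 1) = q^4 - 12*q^3 + 43*q^2 - 60*q + 28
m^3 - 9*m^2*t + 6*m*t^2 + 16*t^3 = (m - 8*t)*(m - 2*t)*(m + t)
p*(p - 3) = p^2 - 3*p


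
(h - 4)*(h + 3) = h^2 - h - 12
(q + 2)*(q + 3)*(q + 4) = q^3 + 9*q^2 + 26*q + 24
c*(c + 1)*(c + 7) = c^3 + 8*c^2 + 7*c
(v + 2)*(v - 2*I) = v^2 + 2*v - 2*I*v - 4*I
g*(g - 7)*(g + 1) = g^3 - 6*g^2 - 7*g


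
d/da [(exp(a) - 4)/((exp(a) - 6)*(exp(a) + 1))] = (-exp(2*a) + 8*exp(a) - 26)*exp(a)/(exp(4*a) - 10*exp(3*a) + 13*exp(2*a) + 60*exp(a) + 36)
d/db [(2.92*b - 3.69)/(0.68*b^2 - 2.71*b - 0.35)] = (-1.9856*b^2 + 5.0184*b - 11.0219)/(0.4624*b^4 - 3.6856*b^3 + 6.8681*b^2 + 1.897*b + 0.1225)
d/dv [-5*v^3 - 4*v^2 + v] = -15*v^2 - 8*v + 1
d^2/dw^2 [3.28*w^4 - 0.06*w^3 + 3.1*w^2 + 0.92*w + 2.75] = 39.36*w^2 - 0.36*w + 6.2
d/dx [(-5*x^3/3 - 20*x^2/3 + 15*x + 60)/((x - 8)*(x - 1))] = 5*(-x^4 + 18*x^3 + 3*x^2 - 136*x + 396)/(3*(x^4 - 18*x^3 + 97*x^2 - 144*x + 64))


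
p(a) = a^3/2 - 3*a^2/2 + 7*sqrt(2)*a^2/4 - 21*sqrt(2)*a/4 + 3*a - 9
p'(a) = 3*a^2/2 - 3*a + 7*sqrt(2)*a/2 - 21*sqrt(2)/4 + 3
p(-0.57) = -6.25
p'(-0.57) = -5.05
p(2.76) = -3.27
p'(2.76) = 12.38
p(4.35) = 31.36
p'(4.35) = 32.44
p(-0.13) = -8.41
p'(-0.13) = -4.65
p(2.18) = -8.83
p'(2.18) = 6.95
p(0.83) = -11.71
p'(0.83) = -1.77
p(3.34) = 5.73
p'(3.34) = 18.82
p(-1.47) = -1.98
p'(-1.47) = -4.05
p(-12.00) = -679.52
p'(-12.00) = 188.18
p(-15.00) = -1410.78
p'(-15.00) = 303.83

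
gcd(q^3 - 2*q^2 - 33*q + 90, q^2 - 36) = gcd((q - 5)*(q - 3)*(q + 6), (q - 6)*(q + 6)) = q + 6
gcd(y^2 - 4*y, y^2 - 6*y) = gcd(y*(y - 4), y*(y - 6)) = y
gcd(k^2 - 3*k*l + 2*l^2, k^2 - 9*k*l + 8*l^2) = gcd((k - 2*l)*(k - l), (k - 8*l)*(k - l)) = k - l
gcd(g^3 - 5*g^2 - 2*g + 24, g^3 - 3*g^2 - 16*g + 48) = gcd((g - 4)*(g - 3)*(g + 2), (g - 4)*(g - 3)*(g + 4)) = g^2 - 7*g + 12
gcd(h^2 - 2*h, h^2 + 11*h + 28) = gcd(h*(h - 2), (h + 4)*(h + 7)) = 1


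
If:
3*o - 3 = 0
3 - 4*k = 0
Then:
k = 3/4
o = 1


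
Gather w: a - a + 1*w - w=0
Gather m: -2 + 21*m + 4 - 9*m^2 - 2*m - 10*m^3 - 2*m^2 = -10*m^3 - 11*m^2 + 19*m + 2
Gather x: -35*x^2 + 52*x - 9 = -35*x^2 + 52*x - 9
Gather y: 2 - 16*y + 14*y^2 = 14*y^2 - 16*y + 2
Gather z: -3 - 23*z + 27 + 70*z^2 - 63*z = 70*z^2 - 86*z + 24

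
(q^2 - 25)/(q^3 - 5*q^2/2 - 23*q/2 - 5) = 2*(q + 5)/(2*q^2 + 5*q + 2)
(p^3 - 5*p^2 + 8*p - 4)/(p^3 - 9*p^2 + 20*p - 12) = (p - 2)/(p - 6)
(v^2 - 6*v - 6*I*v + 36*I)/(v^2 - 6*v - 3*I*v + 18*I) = (v - 6*I)/(v - 3*I)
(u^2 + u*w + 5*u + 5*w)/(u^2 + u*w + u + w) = (u + 5)/(u + 1)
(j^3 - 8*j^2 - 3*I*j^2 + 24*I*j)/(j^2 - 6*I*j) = (j^2 - 8*j - 3*I*j + 24*I)/(j - 6*I)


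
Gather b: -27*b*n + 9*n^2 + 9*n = -27*b*n + 9*n^2 + 9*n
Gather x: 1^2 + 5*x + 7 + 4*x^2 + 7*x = 4*x^2 + 12*x + 8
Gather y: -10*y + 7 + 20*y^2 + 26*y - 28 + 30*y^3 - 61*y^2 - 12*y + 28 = 30*y^3 - 41*y^2 + 4*y + 7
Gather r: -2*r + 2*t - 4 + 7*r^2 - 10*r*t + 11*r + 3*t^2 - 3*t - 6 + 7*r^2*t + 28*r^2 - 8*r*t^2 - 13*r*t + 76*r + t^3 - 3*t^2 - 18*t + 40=r^2*(7*t + 35) + r*(-8*t^2 - 23*t + 85) + t^3 - 19*t + 30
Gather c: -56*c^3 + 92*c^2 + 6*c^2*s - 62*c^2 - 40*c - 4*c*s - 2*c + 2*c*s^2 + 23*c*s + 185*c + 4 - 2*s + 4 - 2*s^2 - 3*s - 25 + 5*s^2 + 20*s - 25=-56*c^3 + c^2*(6*s + 30) + c*(2*s^2 + 19*s + 143) + 3*s^2 + 15*s - 42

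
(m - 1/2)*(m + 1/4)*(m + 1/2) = m^3 + m^2/4 - m/4 - 1/16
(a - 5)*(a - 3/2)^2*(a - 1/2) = a^4 - 17*a^3/2 + 85*a^2/4 - 159*a/8 + 45/8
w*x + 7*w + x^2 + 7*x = (w + x)*(x + 7)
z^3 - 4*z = z*(z - 2)*(z + 2)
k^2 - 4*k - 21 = (k - 7)*(k + 3)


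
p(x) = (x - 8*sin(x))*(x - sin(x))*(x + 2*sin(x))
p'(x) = (1 - 8*cos(x))*(x - sin(x))*(x + 2*sin(x)) + (1 - cos(x))*(x - 8*sin(x))*(x + 2*sin(x)) + (x - 8*sin(x))*(x - sin(x))*(2*cos(x) + 1) = -7*x^2*cos(x) + 3*x^2 - 14*x*sin(x) - 10*x*sin(2*x) + 48*sin(x)^2*cos(x) - 10*sin(x)^2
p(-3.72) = -90.70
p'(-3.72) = 102.04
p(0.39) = -0.03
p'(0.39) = -0.38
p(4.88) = 217.80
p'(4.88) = 125.11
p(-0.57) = 0.19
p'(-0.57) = -1.57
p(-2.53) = 14.84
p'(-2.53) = 43.08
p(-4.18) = -137.15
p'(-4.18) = 102.85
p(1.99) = -21.85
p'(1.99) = -12.13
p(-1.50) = 11.38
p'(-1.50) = -24.00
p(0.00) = 0.00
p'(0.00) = 0.00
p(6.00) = 281.38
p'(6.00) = -75.48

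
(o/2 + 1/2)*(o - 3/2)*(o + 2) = o^3/2 + 3*o^2/4 - 5*o/4 - 3/2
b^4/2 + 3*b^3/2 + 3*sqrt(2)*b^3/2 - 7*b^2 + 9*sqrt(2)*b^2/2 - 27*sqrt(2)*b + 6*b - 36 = (b/2 + sqrt(2))*(b - 3)*(b + 6)*(b + sqrt(2))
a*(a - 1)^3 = a^4 - 3*a^3 + 3*a^2 - a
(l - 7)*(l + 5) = l^2 - 2*l - 35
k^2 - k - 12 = (k - 4)*(k + 3)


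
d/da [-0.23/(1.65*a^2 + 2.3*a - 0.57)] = (0.759*a + 0.529)/(1.65*a^2 + 2.3*a - 0.57)^2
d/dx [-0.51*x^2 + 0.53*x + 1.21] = 0.53 - 1.02*x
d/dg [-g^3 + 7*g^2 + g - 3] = -3*g^2 + 14*g + 1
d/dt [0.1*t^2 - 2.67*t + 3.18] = 0.2*t - 2.67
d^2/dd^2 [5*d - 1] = 0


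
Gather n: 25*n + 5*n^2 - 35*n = 5*n^2 - 10*n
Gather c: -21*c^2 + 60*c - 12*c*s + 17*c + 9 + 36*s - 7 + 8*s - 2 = -21*c^2 + c*(77 - 12*s) + 44*s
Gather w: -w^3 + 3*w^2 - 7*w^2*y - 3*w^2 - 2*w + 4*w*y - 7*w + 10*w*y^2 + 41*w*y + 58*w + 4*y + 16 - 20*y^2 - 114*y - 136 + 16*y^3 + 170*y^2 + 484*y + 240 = -w^3 - 7*w^2*y + w*(10*y^2 + 45*y + 49) + 16*y^3 + 150*y^2 + 374*y + 120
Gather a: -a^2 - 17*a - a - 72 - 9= -a^2 - 18*a - 81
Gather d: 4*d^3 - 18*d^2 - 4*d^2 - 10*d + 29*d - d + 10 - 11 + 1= 4*d^3 - 22*d^2 + 18*d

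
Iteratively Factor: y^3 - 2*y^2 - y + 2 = (y - 2)*(y^2 - 1) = (y - 2)*(y + 1)*(y - 1)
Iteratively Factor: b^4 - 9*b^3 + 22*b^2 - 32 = (b - 2)*(b^3 - 7*b^2 + 8*b + 16) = (b - 4)*(b - 2)*(b^2 - 3*b - 4) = (b - 4)*(b - 2)*(b + 1)*(b - 4)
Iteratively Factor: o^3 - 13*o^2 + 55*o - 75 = (o - 5)*(o^2 - 8*o + 15) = (o - 5)*(o - 3)*(o - 5)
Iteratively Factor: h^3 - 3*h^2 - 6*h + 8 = (h + 2)*(h^2 - 5*h + 4) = (h - 4)*(h + 2)*(h - 1)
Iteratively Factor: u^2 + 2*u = (u + 2)*(u)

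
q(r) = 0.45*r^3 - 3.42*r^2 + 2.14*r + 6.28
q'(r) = 1.35*r^2 - 6.84*r + 2.14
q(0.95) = 5.61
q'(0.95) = -3.14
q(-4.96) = -143.38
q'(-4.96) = 69.28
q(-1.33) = -3.67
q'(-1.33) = 13.63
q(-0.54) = 4.06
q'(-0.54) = 6.23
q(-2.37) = -23.99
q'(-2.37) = 25.93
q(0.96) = 5.58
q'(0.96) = -3.18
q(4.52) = -12.36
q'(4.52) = -1.20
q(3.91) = -10.74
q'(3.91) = -3.97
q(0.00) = 6.28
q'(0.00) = 2.14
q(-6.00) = -226.88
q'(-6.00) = 91.78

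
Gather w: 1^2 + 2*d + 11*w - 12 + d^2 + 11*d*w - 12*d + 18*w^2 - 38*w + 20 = d^2 - 10*d + 18*w^2 + w*(11*d - 27) + 9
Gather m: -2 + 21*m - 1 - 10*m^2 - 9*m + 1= -10*m^2 + 12*m - 2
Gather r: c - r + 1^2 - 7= c - r - 6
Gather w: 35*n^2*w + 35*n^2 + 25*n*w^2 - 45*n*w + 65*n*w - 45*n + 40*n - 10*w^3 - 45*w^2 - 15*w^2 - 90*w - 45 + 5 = 35*n^2 - 5*n - 10*w^3 + w^2*(25*n - 60) + w*(35*n^2 + 20*n - 90) - 40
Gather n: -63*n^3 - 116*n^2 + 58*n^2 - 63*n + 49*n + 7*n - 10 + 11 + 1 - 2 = -63*n^3 - 58*n^2 - 7*n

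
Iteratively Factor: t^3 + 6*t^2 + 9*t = (t)*(t^2 + 6*t + 9) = t*(t + 3)*(t + 3)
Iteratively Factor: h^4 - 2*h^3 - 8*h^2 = (h - 4)*(h^3 + 2*h^2) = h*(h - 4)*(h^2 + 2*h) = h*(h - 4)*(h + 2)*(h)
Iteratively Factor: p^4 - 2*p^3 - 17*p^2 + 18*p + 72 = (p - 4)*(p^3 + 2*p^2 - 9*p - 18) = (p - 4)*(p - 3)*(p^2 + 5*p + 6) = (p - 4)*(p - 3)*(p + 3)*(p + 2)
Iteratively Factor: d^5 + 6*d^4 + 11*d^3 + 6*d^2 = (d)*(d^4 + 6*d^3 + 11*d^2 + 6*d) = d*(d + 2)*(d^3 + 4*d^2 + 3*d) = d^2*(d + 2)*(d^2 + 4*d + 3) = d^2*(d + 2)*(d + 3)*(d + 1)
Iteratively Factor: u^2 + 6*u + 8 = (u + 2)*(u + 4)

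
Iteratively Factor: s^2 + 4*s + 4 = (s + 2)*(s + 2)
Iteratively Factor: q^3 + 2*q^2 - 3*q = (q)*(q^2 + 2*q - 3) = q*(q - 1)*(q + 3)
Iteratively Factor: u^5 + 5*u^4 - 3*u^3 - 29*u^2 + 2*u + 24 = (u - 1)*(u^4 + 6*u^3 + 3*u^2 - 26*u - 24) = (u - 1)*(u + 1)*(u^3 + 5*u^2 - 2*u - 24) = (u - 2)*(u - 1)*(u + 1)*(u^2 + 7*u + 12) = (u - 2)*(u - 1)*(u + 1)*(u + 4)*(u + 3)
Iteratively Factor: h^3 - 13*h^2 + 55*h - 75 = (h - 5)*(h^2 - 8*h + 15) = (h - 5)*(h - 3)*(h - 5)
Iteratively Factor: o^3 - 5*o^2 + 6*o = (o - 3)*(o^2 - 2*o) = (o - 3)*(o - 2)*(o)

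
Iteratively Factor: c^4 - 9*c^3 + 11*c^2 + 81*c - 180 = (c - 5)*(c^3 - 4*c^2 - 9*c + 36) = (c - 5)*(c - 4)*(c^2 - 9) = (c - 5)*(c - 4)*(c - 3)*(c + 3)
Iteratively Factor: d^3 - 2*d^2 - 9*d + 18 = (d + 3)*(d^2 - 5*d + 6) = (d - 3)*(d + 3)*(d - 2)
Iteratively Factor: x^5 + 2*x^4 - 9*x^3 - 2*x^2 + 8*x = (x - 1)*(x^4 + 3*x^3 - 6*x^2 - 8*x) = (x - 1)*(x + 1)*(x^3 + 2*x^2 - 8*x) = x*(x - 1)*(x + 1)*(x^2 + 2*x - 8) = x*(x - 2)*(x - 1)*(x + 1)*(x + 4)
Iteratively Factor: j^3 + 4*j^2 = (j + 4)*(j^2) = j*(j + 4)*(j)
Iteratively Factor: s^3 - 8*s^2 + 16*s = (s - 4)*(s^2 - 4*s) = (s - 4)^2*(s)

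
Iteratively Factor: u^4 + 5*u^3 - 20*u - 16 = (u + 4)*(u^3 + u^2 - 4*u - 4) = (u + 1)*(u + 4)*(u^2 - 4) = (u - 2)*(u + 1)*(u + 4)*(u + 2)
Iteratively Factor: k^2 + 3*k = (k + 3)*(k)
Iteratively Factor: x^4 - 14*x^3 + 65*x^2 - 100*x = (x - 5)*(x^3 - 9*x^2 + 20*x) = x*(x - 5)*(x^2 - 9*x + 20) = x*(x - 5)^2*(x - 4)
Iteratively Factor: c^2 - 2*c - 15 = (c - 5)*(c + 3)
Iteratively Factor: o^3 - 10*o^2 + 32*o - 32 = (o - 4)*(o^2 - 6*o + 8) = (o - 4)^2*(o - 2)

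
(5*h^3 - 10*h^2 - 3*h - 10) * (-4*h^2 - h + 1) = -20*h^5 + 35*h^4 + 27*h^3 + 33*h^2 + 7*h - 10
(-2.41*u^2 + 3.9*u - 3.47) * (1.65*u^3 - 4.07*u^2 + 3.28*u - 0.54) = -3.9765*u^5 + 16.2437*u^4 - 29.5033*u^3 + 28.2163*u^2 - 13.4876*u + 1.8738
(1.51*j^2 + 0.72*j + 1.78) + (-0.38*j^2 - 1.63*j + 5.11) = 1.13*j^2 - 0.91*j + 6.89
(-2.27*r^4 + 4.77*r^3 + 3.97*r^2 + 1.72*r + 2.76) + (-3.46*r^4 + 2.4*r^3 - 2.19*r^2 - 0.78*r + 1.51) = -5.73*r^4 + 7.17*r^3 + 1.78*r^2 + 0.94*r + 4.27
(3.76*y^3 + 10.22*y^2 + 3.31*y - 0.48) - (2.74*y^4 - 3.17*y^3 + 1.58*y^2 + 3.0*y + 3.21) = -2.74*y^4 + 6.93*y^3 + 8.64*y^2 + 0.31*y - 3.69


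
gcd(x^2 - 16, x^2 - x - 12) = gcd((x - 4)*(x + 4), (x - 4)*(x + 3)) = x - 4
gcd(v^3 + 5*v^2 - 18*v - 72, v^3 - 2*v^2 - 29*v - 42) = v + 3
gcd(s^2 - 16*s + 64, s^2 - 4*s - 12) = 1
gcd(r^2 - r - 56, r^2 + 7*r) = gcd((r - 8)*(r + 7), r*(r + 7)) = r + 7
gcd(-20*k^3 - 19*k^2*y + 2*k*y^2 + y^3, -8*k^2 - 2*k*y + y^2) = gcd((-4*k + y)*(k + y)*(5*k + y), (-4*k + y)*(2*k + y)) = -4*k + y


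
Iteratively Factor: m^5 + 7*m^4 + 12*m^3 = (m)*(m^4 + 7*m^3 + 12*m^2) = m*(m + 4)*(m^3 + 3*m^2) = m^2*(m + 4)*(m^2 + 3*m) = m^3*(m + 4)*(m + 3)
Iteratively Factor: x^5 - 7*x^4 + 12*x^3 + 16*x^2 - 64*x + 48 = (x - 2)*(x^4 - 5*x^3 + 2*x^2 + 20*x - 24) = (x - 3)*(x - 2)*(x^3 - 2*x^2 - 4*x + 8) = (x - 3)*(x - 2)*(x + 2)*(x^2 - 4*x + 4) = (x - 3)*(x - 2)^2*(x + 2)*(x - 2)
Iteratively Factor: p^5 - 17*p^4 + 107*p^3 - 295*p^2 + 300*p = (p - 4)*(p^4 - 13*p^3 + 55*p^2 - 75*p) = p*(p - 4)*(p^3 - 13*p^2 + 55*p - 75) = p*(p - 5)*(p - 4)*(p^2 - 8*p + 15) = p*(p - 5)*(p - 4)*(p - 3)*(p - 5)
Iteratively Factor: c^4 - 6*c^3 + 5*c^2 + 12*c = (c - 4)*(c^3 - 2*c^2 - 3*c) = c*(c - 4)*(c^2 - 2*c - 3) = c*(c - 4)*(c - 3)*(c + 1)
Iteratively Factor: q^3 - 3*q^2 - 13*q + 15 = (q - 5)*(q^2 + 2*q - 3) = (q - 5)*(q + 3)*(q - 1)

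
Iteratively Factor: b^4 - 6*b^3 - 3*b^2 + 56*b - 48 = (b - 4)*(b^3 - 2*b^2 - 11*b + 12) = (b - 4)^2*(b^2 + 2*b - 3) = (b - 4)^2*(b + 3)*(b - 1)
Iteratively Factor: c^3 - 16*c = (c)*(c^2 - 16) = c*(c - 4)*(c + 4)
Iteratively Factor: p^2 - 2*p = (p)*(p - 2)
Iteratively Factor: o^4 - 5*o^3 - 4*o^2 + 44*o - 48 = (o - 2)*(o^3 - 3*o^2 - 10*o + 24) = (o - 2)^2*(o^2 - o - 12) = (o - 2)^2*(o + 3)*(o - 4)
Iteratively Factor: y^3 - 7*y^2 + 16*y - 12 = (y - 3)*(y^2 - 4*y + 4) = (y - 3)*(y - 2)*(y - 2)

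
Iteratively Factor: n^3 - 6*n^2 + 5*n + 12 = (n + 1)*(n^2 - 7*n + 12) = (n - 3)*(n + 1)*(n - 4)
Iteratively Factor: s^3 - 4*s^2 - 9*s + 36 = (s - 4)*(s^2 - 9) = (s - 4)*(s + 3)*(s - 3)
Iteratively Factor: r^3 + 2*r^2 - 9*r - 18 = (r - 3)*(r^2 + 5*r + 6) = (r - 3)*(r + 3)*(r + 2)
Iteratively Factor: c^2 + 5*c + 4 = (c + 1)*(c + 4)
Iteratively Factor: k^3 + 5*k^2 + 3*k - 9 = (k + 3)*(k^2 + 2*k - 3) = (k + 3)^2*(k - 1)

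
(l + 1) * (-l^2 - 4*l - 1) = -l^3 - 5*l^2 - 5*l - 1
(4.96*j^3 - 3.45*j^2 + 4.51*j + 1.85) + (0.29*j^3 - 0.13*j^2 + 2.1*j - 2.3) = 5.25*j^3 - 3.58*j^2 + 6.61*j - 0.45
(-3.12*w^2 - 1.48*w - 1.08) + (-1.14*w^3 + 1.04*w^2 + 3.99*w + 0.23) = -1.14*w^3 - 2.08*w^2 + 2.51*w - 0.85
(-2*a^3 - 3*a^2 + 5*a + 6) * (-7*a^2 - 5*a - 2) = 14*a^5 + 31*a^4 - 16*a^3 - 61*a^2 - 40*a - 12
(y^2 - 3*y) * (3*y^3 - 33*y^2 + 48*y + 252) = 3*y^5 - 42*y^4 + 147*y^3 + 108*y^2 - 756*y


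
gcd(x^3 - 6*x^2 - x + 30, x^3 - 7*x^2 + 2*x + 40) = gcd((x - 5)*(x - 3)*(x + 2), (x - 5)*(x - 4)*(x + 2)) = x^2 - 3*x - 10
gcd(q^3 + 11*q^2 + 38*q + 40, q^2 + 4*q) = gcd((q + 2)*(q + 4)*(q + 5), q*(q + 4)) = q + 4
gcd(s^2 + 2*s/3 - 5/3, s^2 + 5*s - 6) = s - 1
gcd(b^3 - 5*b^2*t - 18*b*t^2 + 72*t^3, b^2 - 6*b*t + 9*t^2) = -b + 3*t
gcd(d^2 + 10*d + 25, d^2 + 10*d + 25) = d^2 + 10*d + 25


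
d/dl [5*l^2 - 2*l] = 10*l - 2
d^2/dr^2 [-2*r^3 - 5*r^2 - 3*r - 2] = -12*r - 10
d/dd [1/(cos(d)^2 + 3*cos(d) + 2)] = (2*cos(d) + 3)*sin(d)/(cos(d)^2 + 3*cos(d) + 2)^2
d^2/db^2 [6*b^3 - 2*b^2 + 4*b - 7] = 36*b - 4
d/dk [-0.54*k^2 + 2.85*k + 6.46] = 2.85 - 1.08*k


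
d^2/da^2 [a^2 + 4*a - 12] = 2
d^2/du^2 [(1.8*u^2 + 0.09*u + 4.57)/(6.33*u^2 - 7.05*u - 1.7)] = (167.867802*u^3 + 1214.908038*u^2 - 1217.84769*u + 560.88309)/(253.636137*u^6 - 847.457235*u^5 + 739.499085*u^4 + 104.787675*u^3 - 198.60165*u^2 - 61.1235*u - 4.913)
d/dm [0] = 0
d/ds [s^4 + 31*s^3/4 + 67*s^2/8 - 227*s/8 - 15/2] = 4*s^3 + 93*s^2/4 + 67*s/4 - 227/8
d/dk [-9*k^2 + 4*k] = 4 - 18*k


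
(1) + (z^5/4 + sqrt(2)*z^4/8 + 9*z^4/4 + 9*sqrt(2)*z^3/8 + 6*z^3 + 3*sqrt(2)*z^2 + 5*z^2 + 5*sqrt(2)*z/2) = z^5/4 + sqrt(2)*z^4/8 + 9*z^4/4 + 9*sqrt(2)*z^3/8 + 6*z^3 + 3*sqrt(2)*z^2 + 5*z^2 + 5*sqrt(2)*z/2 + 1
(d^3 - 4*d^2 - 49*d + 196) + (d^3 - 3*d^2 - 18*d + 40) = 2*d^3 - 7*d^2 - 67*d + 236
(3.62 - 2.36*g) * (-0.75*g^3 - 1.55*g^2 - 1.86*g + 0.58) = 1.77*g^4 + 0.943*g^3 - 1.2214*g^2 - 8.102*g + 2.0996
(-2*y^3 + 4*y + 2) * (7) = -14*y^3 + 28*y + 14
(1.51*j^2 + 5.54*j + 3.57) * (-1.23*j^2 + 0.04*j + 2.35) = -1.8573*j^4 - 6.7538*j^3 - 0.621*j^2 + 13.1618*j + 8.3895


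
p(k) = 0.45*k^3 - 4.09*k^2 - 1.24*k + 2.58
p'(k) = 1.35*k^2 - 8.18*k - 1.24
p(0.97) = -2.06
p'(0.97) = -7.90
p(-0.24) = 2.64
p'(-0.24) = 0.80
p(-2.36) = -23.19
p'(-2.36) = 25.58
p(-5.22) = -166.40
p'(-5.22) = 78.24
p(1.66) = -8.69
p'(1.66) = -11.10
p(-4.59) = -121.41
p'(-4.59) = 64.75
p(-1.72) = -9.68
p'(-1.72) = 16.82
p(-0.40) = 2.39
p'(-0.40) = 2.25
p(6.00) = -54.90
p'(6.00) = -1.72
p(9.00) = -11.82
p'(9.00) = 34.49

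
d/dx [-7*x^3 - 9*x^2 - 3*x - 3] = -21*x^2 - 18*x - 3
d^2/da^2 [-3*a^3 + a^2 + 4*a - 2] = 2 - 18*a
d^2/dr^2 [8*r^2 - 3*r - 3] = 16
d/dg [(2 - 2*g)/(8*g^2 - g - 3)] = 2*(-8*g^2 + g + (g - 1)*(16*g - 1) + 3)/(-8*g^2 + g + 3)^2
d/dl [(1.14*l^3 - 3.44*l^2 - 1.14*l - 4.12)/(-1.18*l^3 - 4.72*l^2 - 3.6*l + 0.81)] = (-9.44*l^4 - 10.8984*l^3 - 4.8114*l^2 - 44.4656*l - 15.7554)/(1.3924*l^6 + 11.1392*l^5 + 30.7744*l^4 + 32.0724*l^3 + 5.3136*l^2 - 5.832*l + 0.6561)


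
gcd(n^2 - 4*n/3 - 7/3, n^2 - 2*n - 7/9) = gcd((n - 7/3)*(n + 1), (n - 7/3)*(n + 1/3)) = n - 7/3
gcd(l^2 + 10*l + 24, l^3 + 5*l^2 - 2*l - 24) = l + 4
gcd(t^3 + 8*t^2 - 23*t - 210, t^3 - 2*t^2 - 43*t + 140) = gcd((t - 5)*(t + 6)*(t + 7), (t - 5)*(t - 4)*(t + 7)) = t^2 + 2*t - 35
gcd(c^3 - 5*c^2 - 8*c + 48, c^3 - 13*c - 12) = c^2 - c - 12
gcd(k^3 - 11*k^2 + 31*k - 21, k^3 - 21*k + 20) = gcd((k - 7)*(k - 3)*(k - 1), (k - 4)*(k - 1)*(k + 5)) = k - 1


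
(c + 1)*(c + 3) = c^2 + 4*c + 3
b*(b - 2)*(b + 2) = b^3 - 4*b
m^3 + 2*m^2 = m^2*(m + 2)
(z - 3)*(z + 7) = z^2 + 4*z - 21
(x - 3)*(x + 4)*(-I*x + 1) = -I*x^3 + x^2 - I*x^2 + x + 12*I*x - 12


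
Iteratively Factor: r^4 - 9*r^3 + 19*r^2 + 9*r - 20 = (r - 4)*(r^3 - 5*r^2 - r + 5) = (r - 4)*(r + 1)*(r^2 - 6*r + 5) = (r - 4)*(r - 1)*(r + 1)*(r - 5)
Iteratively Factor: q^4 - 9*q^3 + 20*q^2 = (q)*(q^3 - 9*q^2 + 20*q) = q*(q - 5)*(q^2 - 4*q) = q^2*(q - 5)*(q - 4)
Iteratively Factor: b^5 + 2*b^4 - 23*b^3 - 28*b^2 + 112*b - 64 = (b - 4)*(b^4 + 6*b^3 + b^2 - 24*b + 16) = (b - 4)*(b - 1)*(b^3 + 7*b^2 + 8*b - 16) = (b - 4)*(b - 1)*(b + 4)*(b^2 + 3*b - 4) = (b - 4)*(b - 1)*(b + 4)^2*(b - 1)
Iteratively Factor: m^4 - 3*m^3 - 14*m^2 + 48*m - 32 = (m - 2)*(m^3 - m^2 - 16*m + 16) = (m - 2)*(m - 1)*(m^2 - 16) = (m - 4)*(m - 2)*(m - 1)*(m + 4)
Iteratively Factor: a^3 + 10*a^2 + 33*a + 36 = (a + 4)*(a^2 + 6*a + 9) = (a + 3)*(a + 4)*(a + 3)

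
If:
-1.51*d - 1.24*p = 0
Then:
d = -0.821192052980132*p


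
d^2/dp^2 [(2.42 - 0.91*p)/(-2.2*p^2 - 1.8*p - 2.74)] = ((7.372 - 12.012*p)*(2.2*p^2 + 1.8*p + 2.74) + (0.91*p - 2.42)*(4.4*p + 1.8)*(8.8*p + 3.6))/(2.2*p^2 + 1.8*p + 2.74)^3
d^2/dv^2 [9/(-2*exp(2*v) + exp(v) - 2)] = 9*(-2*(4*exp(v) - 1)^2*exp(v) + (8*exp(v) - 1)*(2*exp(2*v) - exp(v) + 2))*exp(v)/(2*exp(2*v) - exp(v) + 2)^3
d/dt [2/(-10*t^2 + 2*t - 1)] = 4*(10*t - 1)/(10*t^2 - 2*t + 1)^2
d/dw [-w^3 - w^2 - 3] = w*(-3*w - 2)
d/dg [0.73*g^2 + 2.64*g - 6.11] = 1.46*g + 2.64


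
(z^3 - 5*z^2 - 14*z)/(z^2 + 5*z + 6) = z*(z - 7)/(z + 3)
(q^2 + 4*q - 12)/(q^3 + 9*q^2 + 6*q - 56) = (q + 6)/(q^2 + 11*q + 28)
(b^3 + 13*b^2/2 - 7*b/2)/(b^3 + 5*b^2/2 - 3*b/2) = (b + 7)/(b + 3)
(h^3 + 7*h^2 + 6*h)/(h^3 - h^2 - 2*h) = (h + 6)/(h - 2)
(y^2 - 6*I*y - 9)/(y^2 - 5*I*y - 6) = (y - 3*I)/(y - 2*I)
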